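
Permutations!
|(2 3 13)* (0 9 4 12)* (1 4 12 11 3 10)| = 21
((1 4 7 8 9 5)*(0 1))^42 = ((0 1 4 7 8 9 5))^42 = (9)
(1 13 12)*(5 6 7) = (1 13 12)(5 6 7) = [0, 13, 2, 3, 4, 6, 7, 5, 8, 9, 10, 11, 1, 12]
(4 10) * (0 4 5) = (0 4 10 5) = [4, 1, 2, 3, 10, 0, 6, 7, 8, 9, 5]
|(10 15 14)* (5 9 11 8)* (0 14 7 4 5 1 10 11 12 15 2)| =42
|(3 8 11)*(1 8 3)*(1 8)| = 2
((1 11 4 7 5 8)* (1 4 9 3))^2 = (1 9)(3 11)(4 5)(7 8)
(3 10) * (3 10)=(10)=[0, 1, 2, 3, 4, 5, 6, 7, 8, 9, 10]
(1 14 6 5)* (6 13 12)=[0, 14, 2, 3, 4, 1, 5, 7, 8, 9, 10, 11, 6, 12, 13]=(1 14 13 12 6 5)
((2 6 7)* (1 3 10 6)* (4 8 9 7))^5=((1 3 10 6 4 8 9 7 2))^5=(1 8 3 9 10 7 6 2 4)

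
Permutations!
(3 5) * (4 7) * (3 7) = (3 5 7 4) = [0, 1, 2, 5, 3, 7, 6, 4]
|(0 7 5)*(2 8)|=6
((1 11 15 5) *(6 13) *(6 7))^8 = ((1 11 15 5)(6 13 7))^8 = (15)(6 7 13)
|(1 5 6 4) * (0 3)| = |(0 3)(1 5 6 4)| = 4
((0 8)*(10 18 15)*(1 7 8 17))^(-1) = ((0 17 1 7 8)(10 18 15))^(-1) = (0 8 7 1 17)(10 15 18)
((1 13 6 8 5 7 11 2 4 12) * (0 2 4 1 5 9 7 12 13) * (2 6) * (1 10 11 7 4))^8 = (0 11 2 4 8)(1 10 13 9 6)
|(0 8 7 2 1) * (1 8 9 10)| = 12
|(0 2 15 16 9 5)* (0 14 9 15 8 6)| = |(0 2 8 6)(5 14 9)(15 16)| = 12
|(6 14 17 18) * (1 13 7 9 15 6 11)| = |(1 13 7 9 15 6 14 17 18 11)| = 10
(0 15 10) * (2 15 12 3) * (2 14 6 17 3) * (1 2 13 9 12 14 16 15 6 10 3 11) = (0 14 10)(1 2 6 17 11)(3 16 15)(9 12 13) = [14, 2, 6, 16, 4, 5, 17, 7, 8, 12, 0, 1, 13, 9, 10, 3, 15, 11]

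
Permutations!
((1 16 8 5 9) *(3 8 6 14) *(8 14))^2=(1 6 5)(8 9 16)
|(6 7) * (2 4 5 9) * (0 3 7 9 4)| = |(0 3 7 6 9 2)(4 5)| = 6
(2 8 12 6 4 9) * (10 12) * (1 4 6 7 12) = [0, 4, 8, 3, 9, 5, 6, 12, 10, 2, 1, 11, 7] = (1 4 9 2 8 10)(7 12)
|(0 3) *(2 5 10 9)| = 4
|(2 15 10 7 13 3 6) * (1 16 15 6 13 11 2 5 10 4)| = 12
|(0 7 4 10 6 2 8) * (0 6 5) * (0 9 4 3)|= 12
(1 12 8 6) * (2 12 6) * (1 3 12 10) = [0, 6, 10, 12, 4, 5, 3, 7, 2, 9, 1, 11, 8] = (1 6 3 12 8 2 10)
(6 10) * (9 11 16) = [0, 1, 2, 3, 4, 5, 10, 7, 8, 11, 6, 16, 12, 13, 14, 15, 9] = (6 10)(9 11 16)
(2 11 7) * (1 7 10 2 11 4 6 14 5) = [0, 7, 4, 3, 6, 1, 14, 11, 8, 9, 2, 10, 12, 13, 5] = (1 7 11 10 2 4 6 14 5)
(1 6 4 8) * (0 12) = (0 12)(1 6 4 8) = [12, 6, 2, 3, 8, 5, 4, 7, 1, 9, 10, 11, 0]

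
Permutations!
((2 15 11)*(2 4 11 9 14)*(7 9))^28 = ((2 15 7 9 14)(4 11))^28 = (2 9 15 14 7)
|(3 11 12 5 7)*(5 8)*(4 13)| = |(3 11 12 8 5 7)(4 13)| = 6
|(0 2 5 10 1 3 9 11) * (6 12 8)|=24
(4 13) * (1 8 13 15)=(1 8 13 4 15)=[0, 8, 2, 3, 15, 5, 6, 7, 13, 9, 10, 11, 12, 4, 14, 1]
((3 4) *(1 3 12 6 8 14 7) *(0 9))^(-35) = (0 9)(1 8 4 7 6 3 14 12)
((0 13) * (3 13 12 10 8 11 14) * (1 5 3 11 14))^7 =(0 5 14 12 3 11 10 13 1 8)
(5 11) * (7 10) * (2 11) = [0, 1, 11, 3, 4, 2, 6, 10, 8, 9, 7, 5] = (2 11 5)(7 10)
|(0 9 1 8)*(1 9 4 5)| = 5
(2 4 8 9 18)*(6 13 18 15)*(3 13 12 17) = (2 4 8 9 15 6 12 17 3 13 18) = [0, 1, 4, 13, 8, 5, 12, 7, 9, 15, 10, 11, 17, 18, 14, 6, 16, 3, 2]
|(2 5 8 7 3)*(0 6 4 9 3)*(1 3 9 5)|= |(9)(0 6 4 5 8 7)(1 3 2)|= 6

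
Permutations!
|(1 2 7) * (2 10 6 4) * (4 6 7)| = 6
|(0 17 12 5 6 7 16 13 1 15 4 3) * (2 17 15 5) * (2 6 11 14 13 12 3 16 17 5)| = 18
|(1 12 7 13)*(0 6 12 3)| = 7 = |(0 6 12 7 13 1 3)|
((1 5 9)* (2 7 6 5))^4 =((1 2 7 6 5 9))^4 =(1 5 7)(2 9 6)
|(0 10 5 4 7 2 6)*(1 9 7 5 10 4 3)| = |(10)(0 4 5 3 1 9 7 2 6)| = 9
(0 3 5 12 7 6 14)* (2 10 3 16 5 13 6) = (0 16 5 12 7 2 10 3 13 6 14) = [16, 1, 10, 13, 4, 12, 14, 2, 8, 9, 3, 11, 7, 6, 0, 15, 5]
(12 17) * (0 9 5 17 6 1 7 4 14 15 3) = (0 9 5 17 12 6 1 7 4 14 15 3) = [9, 7, 2, 0, 14, 17, 1, 4, 8, 5, 10, 11, 6, 13, 15, 3, 16, 12]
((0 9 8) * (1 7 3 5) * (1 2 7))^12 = ((0 9 8)(2 7 3 5))^12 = (9)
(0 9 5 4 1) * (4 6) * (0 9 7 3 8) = (0 7 3 8)(1 9 5 6 4) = [7, 9, 2, 8, 1, 6, 4, 3, 0, 5]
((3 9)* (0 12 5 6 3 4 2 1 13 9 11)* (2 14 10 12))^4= (0 9 12 11 13 10 3 1 14 6 2 4 5)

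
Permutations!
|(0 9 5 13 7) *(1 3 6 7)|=|(0 9 5 13 1 3 6 7)|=8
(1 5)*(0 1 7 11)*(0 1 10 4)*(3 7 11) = (0 10 4)(1 5 11)(3 7) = [10, 5, 2, 7, 0, 11, 6, 3, 8, 9, 4, 1]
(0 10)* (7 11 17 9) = [10, 1, 2, 3, 4, 5, 6, 11, 8, 7, 0, 17, 12, 13, 14, 15, 16, 9] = (0 10)(7 11 17 9)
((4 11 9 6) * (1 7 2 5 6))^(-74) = (1 11 6 2)(4 5 7 9)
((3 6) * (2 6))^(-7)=(2 3 6)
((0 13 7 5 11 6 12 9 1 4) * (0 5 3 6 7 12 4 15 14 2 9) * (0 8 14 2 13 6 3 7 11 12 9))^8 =((0 6 4 5 12 8 14 13 9 1 15 2))^8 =(0 9 12)(1 8 6)(2 13 5)(4 15 14)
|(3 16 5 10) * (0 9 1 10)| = |(0 9 1 10 3 16 5)| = 7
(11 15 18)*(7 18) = (7 18 11 15) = [0, 1, 2, 3, 4, 5, 6, 18, 8, 9, 10, 15, 12, 13, 14, 7, 16, 17, 11]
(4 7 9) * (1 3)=[0, 3, 2, 1, 7, 5, 6, 9, 8, 4]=(1 3)(4 7 9)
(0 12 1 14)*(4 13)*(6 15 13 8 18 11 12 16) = [16, 14, 2, 3, 8, 5, 15, 7, 18, 9, 10, 12, 1, 4, 0, 13, 6, 17, 11] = (0 16 6 15 13 4 8 18 11 12 1 14)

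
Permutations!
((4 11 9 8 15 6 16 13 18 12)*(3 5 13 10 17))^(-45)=(3 16 8 4 13 17 6 9 12 5 10 15 11 18)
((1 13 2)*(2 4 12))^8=(1 12 13 2 4)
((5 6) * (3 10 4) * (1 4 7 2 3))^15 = (1 4)(2 7 10 3)(5 6)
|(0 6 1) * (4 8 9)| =|(0 6 1)(4 8 9)| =3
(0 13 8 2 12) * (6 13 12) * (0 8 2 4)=(0 12 8 4)(2 6 13)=[12, 1, 6, 3, 0, 5, 13, 7, 4, 9, 10, 11, 8, 2]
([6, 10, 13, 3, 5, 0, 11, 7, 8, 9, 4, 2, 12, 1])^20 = (0 11 13 10 5 6 2 1 4)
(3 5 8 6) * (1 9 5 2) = (1 9 5 8 6 3 2) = [0, 9, 1, 2, 4, 8, 3, 7, 6, 5]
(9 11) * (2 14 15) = (2 14 15)(9 11) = [0, 1, 14, 3, 4, 5, 6, 7, 8, 11, 10, 9, 12, 13, 15, 2]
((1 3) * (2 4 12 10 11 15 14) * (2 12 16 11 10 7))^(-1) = (1 3)(2 7 12 14 15 11 16 4)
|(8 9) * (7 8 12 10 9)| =|(7 8)(9 12 10)| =6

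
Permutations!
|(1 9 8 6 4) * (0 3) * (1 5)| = 6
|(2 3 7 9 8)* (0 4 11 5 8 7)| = |(0 4 11 5 8 2 3)(7 9)| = 14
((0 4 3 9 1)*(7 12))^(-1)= (0 1 9 3 4)(7 12)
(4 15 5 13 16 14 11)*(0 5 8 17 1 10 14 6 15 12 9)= [5, 10, 2, 3, 12, 13, 15, 7, 17, 0, 14, 4, 9, 16, 11, 8, 6, 1]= (0 5 13 16 6 15 8 17 1 10 14 11 4 12 9)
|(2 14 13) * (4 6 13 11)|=|(2 14 11 4 6 13)|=6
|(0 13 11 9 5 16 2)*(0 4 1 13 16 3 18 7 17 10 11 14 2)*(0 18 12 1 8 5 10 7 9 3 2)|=44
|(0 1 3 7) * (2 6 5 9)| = 4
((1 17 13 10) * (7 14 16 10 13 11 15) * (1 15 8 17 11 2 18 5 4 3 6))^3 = ((1 11 8 17 2 18 5 4 3 6)(7 14 16 10 15))^3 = (1 17 5 6 8 18 3 11 2 4)(7 10 14 15 16)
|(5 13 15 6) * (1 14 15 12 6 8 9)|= 20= |(1 14 15 8 9)(5 13 12 6)|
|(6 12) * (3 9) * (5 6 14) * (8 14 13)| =|(3 9)(5 6 12 13 8 14)| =6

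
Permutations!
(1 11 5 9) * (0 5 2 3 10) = (0 5 9 1 11 2 3 10) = [5, 11, 3, 10, 4, 9, 6, 7, 8, 1, 0, 2]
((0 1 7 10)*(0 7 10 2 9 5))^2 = ((0 1 10 7 2 9 5))^2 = (0 10 2 5 1 7 9)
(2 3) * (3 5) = (2 5 3) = [0, 1, 5, 2, 4, 3]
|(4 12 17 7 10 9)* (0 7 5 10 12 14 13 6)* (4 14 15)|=10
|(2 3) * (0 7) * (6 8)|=2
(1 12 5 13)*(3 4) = (1 12 5 13)(3 4) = [0, 12, 2, 4, 3, 13, 6, 7, 8, 9, 10, 11, 5, 1]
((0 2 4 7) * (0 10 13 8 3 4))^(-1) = (0 2)(3 8 13 10 7 4) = ((0 2)(3 4 7 10 13 8))^(-1)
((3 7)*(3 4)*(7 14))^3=(3 4 7 14)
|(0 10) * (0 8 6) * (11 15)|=|(0 10 8 6)(11 15)|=4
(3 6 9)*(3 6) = (6 9) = [0, 1, 2, 3, 4, 5, 9, 7, 8, 6]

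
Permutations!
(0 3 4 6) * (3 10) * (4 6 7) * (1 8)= [10, 8, 2, 6, 7, 5, 0, 4, 1, 9, 3]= (0 10 3 6)(1 8)(4 7)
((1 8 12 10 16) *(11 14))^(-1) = (1 16 10 12 8)(11 14)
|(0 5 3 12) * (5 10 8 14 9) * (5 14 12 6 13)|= |(0 10 8 12)(3 6 13 5)(9 14)|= 4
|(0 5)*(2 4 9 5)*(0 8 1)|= |(0 2 4 9 5 8 1)|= 7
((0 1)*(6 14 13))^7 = (0 1)(6 14 13)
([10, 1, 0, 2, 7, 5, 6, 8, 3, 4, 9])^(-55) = [10, 1, 0, 2, 7, 5, 6, 8, 3, 4, 9]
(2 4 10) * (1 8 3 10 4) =(1 8 3 10 2) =[0, 8, 1, 10, 4, 5, 6, 7, 3, 9, 2]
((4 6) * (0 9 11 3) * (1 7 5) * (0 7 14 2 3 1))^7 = ((0 9 11 1 14 2 3 7 5)(4 6))^7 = (0 7 2 1 9 5 3 14 11)(4 6)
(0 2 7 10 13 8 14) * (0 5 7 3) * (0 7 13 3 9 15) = [2, 1, 9, 7, 4, 13, 6, 10, 14, 15, 3, 11, 12, 8, 5, 0] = (0 2 9 15)(3 7 10)(5 13 8 14)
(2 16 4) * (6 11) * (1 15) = (1 15)(2 16 4)(6 11) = [0, 15, 16, 3, 2, 5, 11, 7, 8, 9, 10, 6, 12, 13, 14, 1, 4]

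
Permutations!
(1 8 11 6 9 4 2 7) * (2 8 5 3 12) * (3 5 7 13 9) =(1 7)(2 13 9 4 8 11 6 3 12) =[0, 7, 13, 12, 8, 5, 3, 1, 11, 4, 10, 6, 2, 9]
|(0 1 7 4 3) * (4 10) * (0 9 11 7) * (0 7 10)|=15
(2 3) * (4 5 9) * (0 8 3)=(0 8 3 2)(4 5 9)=[8, 1, 0, 2, 5, 9, 6, 7, 3, 4]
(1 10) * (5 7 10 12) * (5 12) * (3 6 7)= (12)(1 5 3 6 7 10)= [0, 5, 2, 6, 4, 3, 7, 10, 8, 9, 1, 11, 12]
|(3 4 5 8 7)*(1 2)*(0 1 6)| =20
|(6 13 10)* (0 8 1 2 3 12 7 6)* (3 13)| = |(0 8 1 2 13 10)(3 12 7 6)| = 12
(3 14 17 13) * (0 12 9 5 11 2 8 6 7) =(0 12 9 5 11 2 8 6 7)(3 14 17 13) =[12, 1, 8, 14, 4, 11, 7, 0, 6, 5, 10, 2, 9, 3, 17, 15, 16, 13]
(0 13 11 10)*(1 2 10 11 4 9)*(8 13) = (0 8 13 4 9 1 2 10) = [8, 2, 10, 3, 9, 5, 6, 7, 13, 1, 0, 11, 12, 4]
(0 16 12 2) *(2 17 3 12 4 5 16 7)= (0 7 2)(3 12 17)(4 5 16)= [7, 1, 0, 12, 5, 16, 6, 2, 8, 9, 10, 11, 17, 13, 14, 15, 4, 3]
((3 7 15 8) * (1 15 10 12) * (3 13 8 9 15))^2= ((1 3 7 10 12)(8 13)(9 15))^2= (15)(1 7 12 3 10)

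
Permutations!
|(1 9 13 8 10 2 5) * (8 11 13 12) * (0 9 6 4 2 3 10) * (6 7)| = 12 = |(0 9 12 8)(1 7 6 4 2 5)(3 10)(11 13)|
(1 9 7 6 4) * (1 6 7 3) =(1 9 3)(4 6) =[0, 9, 2, 1, 6, 5, 4, 7, 8, 3]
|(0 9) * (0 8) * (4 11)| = 6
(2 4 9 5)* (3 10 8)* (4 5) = (2 5)(3 10 8)(4 9) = [0, 1, 5, 10, 9, 2, 6, 7, 3, 4, 8]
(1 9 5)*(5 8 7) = (1 9 8 7 5) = [0, 9, 2, 3, 4, 1, 6, 5, 7, 8]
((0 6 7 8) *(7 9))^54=(0 8 7 9 6)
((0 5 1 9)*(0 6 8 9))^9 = ((0 5 1)(6 8 9))^9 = (9)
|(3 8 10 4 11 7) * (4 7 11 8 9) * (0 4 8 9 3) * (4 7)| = 4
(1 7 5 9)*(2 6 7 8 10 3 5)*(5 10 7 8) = (1 5 9)(2 6 8 7)(3 10) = [0, 5, 6, 10, 4, 9, 8, 2, 7, 1, 3]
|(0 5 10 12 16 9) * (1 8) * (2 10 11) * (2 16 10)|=10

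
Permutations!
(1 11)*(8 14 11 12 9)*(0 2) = (0 2)(1 12 9 8 14 11) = [2, 12, 0, 3, 4, 5, 6, 7, 14, 8, 10, 1, 9, 13, 11]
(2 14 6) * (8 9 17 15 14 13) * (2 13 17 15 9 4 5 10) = (2 17 9 15 14 6 13 8 4 5 10) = [0, 1, 17, 3, 5, 10, 13, 7, 4, 15, 2, 11, 12, 8, 6, 14, 16, 9]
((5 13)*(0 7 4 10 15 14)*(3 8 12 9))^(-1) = ((0 7 4 10 15 14)(3 8 12 9)(5 13))^(-1) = (0 14 15 10 4 7)(3 9 12 8)(5 13)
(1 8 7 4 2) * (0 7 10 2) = [7, 8, 1, 3, 0, 5, 6, 4, 10, 9, 2] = (0 7 4)(1 8 10 2)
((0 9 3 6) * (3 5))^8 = (0 3 9 6 5)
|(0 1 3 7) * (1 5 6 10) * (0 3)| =10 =|(0 5 6 10 1)(3 7)|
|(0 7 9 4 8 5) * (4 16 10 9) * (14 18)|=30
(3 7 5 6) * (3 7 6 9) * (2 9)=[0, 1, 9, 6, 4, 2, 7, 5, 8, 3]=(2 9 3 6 7 5)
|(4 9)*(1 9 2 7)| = |(1 9 4 2 7)| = 5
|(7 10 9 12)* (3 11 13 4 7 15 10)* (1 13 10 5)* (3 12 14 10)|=42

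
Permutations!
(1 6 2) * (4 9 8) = (1 6 2)(4 9 8) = [0, 6, 1, 3, 9, 5, 2, 7, 4, 8]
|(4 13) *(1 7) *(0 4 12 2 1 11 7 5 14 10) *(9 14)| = |(0 4 13 12 2 1 5 9 14 10)(7 11)| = 10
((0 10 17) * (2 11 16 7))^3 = ((0 10 17)(2 11 16 7))^3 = (17)(2 7 16 11)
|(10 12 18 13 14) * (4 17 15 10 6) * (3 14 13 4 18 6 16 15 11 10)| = 28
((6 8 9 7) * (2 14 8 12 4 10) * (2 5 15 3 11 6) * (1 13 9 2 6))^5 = (1 12 3 7 5 13 4 11 6 15 9 10)(2 8 14)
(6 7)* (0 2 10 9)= (0 2 10 9)(6 7)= [2, 1, 10, 3, 4, 5, 7, 6, 8, 0, 9]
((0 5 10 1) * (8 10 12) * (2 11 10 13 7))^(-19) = (0 5 12 8 13 7 2 11 10 1)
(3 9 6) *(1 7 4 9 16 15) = (1 7 4 9 6 3 16 15) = [0, 7, 2, 16, 9, 5, 3, 4, 8, 6, 10, 11, 12, 13, 14, 1, 15]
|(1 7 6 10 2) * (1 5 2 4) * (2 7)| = 7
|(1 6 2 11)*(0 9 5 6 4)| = |(0 9 5 6 2 11 1 4)| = 8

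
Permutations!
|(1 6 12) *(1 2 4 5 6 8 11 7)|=|(1 8 11 7)(2 4 5 6 12)|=20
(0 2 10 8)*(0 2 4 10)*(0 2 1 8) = (0 4 10)(1 8) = [4, 8, 2, 3, 10, 5, 6, 7, 1, 9, 0]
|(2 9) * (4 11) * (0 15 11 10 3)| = 6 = |(0 15 11 4 10 3)(2 9)|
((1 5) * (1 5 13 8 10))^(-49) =(1 10 8 13)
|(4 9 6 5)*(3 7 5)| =|(3 7 5 4 9 6)| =6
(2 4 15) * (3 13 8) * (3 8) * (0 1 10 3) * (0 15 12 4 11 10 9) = (0 1 9)(2 11 10 3 13 15)(4 12) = [1, 9, 11, 13, 12, 5, 6, 7, 8, 0, 3, 10, 4, 15, 14, 2]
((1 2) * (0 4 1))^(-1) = (0 2 1 4)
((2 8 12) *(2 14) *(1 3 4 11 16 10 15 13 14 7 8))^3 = (1 11 15 2 4 10 14 3 16 13)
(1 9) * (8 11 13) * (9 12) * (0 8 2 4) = (0 8 11 13 2 4)(1 12 9) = [8, 12, 4, 3, 0, 5, 6, 7, 11, 1, 10, 13, 9, 2]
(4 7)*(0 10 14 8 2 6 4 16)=(0 10 14 8 2 6 4 7 16)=[10, 1, 6, 3, 7, 5, 4, 16, 2, 9, 14, 11, 12, 13, 8, 15, 0]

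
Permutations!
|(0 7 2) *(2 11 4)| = 5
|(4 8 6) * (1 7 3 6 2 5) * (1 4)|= 4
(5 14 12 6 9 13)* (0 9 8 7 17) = (0 9 13 5 14 12 6 8 7 17) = [9, 1, 2, 3, 4, 14, 8, 17, 7, 13, 10, 11, 6, 5, 12, 15, 16, 0]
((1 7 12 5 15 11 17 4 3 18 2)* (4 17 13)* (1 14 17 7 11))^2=(1 13 3 2 17 12 15 11 4 18 14 7 5)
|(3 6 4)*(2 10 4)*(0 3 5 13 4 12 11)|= |(0 3 6 2 10 12 11)(4 5 13)|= 21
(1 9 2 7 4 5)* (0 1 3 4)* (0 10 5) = (0 1 9 2 7 10 5 3 4) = [1, 9, 7, 4, 0, 3, 6, 10, 8, 2, 5]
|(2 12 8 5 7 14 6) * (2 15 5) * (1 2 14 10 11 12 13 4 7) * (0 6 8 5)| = |(0 6 15)(1 2 13 4 7 10 11 12 5)(8 14)| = 18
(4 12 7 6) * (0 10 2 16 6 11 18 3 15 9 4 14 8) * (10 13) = (0 13 10 2 16 6 14 8)(3 15 9 4 12 7 11 18) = [13, 1, 16, 15, 12, 5, 14, 11, 0, 4, 2, 18, 7, 10, 8, 9, 6, 17, 3]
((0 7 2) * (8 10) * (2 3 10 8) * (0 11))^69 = ((0 7 3 10 2 11))^69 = (0 10)(2 7)(3 11)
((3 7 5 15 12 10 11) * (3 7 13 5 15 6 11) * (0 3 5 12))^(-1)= (0 15 7 11 6 5 10 12 13 3)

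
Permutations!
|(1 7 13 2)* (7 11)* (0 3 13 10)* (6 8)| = |(0 3 13 2 1 11 7 10)(6 8)| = 8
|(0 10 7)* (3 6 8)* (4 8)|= |(0 10 7)(3 6 4 8)|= 12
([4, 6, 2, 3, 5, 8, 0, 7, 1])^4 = (0 1 5)(4 6 8)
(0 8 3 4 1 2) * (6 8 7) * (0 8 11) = (0 7 6 11)(1 2 8 3 4) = [7, 2, 8, 4, 1, 5, 11, 6, 3, 9, 10, 0]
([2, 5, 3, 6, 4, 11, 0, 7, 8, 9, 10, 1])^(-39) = (11)(0 2 3 6)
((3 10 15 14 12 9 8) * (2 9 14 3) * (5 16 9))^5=((2 5 16 9 8)(3 10 15)(12 14))^5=(16)(3 15 10)(12 14)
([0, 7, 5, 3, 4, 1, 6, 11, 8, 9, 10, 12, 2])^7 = (1 7 11 12 2 5)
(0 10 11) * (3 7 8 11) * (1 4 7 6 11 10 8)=(0 8 10 3 6 11)(1 4 7)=[8, 4, 2, 6, 7, 5, 11, 1, 10, 9, 3, 0]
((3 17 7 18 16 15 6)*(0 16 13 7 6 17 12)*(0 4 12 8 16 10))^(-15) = (18)(0 10)(3 15)(4 12)(6 16)(8 17)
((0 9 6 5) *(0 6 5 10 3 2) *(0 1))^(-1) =((0 9 5 6 10 3 2 1))^(-1) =(0 1 2 3 10 6 5 9)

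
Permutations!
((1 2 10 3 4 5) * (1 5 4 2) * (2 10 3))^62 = (2 10 3)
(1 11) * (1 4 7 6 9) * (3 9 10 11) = (1 3 9)(4 7 6 10 11) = [0, 3, 2, 9, 7, 5, 10, 6, 8, 1, 11, 4]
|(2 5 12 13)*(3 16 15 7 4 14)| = 12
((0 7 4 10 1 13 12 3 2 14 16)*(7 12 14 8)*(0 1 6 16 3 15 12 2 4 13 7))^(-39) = ((0 2 8)(1 7 13 14 3 4 10 6 16)(12 15))^(-39) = (1 10 14)(3 7 6)(4 13 16)(12 15)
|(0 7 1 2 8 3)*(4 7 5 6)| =9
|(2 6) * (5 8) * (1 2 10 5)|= 6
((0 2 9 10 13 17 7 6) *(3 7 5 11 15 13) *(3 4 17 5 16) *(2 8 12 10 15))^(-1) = ((0 8 12 10 4 17 16 3 7 6)(2 9 15 13 5 11))^(-1) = (0 6 7 3 16 17 4 10 12 8)(2 11 5 13 15 9)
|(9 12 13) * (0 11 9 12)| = |(0 11 9)(12 13)| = 6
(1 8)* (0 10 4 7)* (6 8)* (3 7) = (0 10 4 3 7)(1 6 8) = [10, 6, 2, 7, 3, 5, 8, 0, 1, 9, 4]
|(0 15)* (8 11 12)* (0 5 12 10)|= 7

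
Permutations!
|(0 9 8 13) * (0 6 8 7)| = 3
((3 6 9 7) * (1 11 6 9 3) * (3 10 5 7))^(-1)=(1 7 5 10 6 11)(3 9)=((1 11 6 10 5 7)(3 9))^(-1)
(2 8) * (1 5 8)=(1 5 8 2)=[0, 5, 1, 3, 4, 8, 6, 7, 2]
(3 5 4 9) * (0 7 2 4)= [7, 1, 4, 5, 9, 0, 6, 2, 8, 3]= (0 7 2 4 9 3 5)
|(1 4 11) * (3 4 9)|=|(1 9 3 4 11)|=5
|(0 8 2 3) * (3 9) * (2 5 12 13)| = 8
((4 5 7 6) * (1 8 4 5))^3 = (8)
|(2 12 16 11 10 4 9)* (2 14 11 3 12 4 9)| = 12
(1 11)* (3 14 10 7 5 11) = (1 3 14 10 7 5 11) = [0, 3, 2, 14, 4, 11, 6, 5, 8, 9, 7, 1, 12, 13, 10]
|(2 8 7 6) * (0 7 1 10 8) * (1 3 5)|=|(0 7 6 2)(1 10 8 3 5)|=20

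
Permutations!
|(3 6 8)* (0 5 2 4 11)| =|(0 5 2 4 11)(3 6 8)| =15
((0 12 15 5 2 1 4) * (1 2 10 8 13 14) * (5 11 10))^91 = (0 12 15 11 10 8 13 14 1 4)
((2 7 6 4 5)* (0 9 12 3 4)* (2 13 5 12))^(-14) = (13)(0 9 2 7 6)(3 4 12)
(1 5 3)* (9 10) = (1 5 3)(9 10) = [0, 5, 2, 1, 4, 3, 6, 7, 8, 10, 9]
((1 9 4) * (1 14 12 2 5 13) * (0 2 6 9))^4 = (0 1 13 5 2)(4 9 6 12 14)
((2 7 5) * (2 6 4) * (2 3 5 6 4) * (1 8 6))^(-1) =(1 7 2 6 8)(3 4 5)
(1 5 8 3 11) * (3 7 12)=[0, 5, 2, 11, 4, 8, 6, 12, 7, 9, 10, 1, 3]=(1 5 8 7 12 3 11)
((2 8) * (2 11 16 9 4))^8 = ((2 8 11 16 9 4))^8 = (2 11 9)(4 8 16)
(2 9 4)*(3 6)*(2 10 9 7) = (2 7)(3 6)(4 10 9) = [0, 1, 7, 6, 10, 5, 3, 2, 8, 4, 9]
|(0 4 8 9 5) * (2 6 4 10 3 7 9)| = 12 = |(0 10 3 7 9 5)(2 6 4 8)|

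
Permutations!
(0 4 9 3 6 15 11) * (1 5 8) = [4, 5, 2, 6, 9, 8, 15, 7, 1, 3, 10, 0, 12, 13, 14, 11] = (0 4 9 3 6 15 11)(1 5 8)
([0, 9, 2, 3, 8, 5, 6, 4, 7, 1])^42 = (9)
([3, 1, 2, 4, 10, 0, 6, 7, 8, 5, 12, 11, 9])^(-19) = (0 4 12 5 3 10 9)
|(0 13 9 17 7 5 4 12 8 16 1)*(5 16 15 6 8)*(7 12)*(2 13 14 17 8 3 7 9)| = 14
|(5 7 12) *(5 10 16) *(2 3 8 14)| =|(2 3 8 14)(5 7 12 10 16)| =20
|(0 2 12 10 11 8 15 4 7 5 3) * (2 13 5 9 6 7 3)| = |(0 13 5 2 12 10 11 8 15 4 3)(6 7 9)| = 33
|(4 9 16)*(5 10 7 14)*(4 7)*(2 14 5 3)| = 6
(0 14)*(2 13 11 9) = [14, 1, 13, 3, 4, 5, 6, 7, 8, 2, 10, 9, 12, 11, 0] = (0 14)(2 13 11 9)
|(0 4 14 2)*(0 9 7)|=|(0 4 14 2 9 7)|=6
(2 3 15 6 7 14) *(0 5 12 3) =(0 5 12 3 15 6 7 14 2) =[5, 1, 0, 15, 4, 12, 7, 14, 8, 9, 10, 11, 3, 13, 2, 6]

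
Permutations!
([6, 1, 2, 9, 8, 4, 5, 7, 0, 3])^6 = [6, 1, 2, 3, 8, 4, 5, 7, 0, 9]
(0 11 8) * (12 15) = [11, 1, 2, 3, 4, 5, 6, 7, 0, 9, 10, 8, 15, 13, 14, 12] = (0 11 8)(12 15)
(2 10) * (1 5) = (1 5)(2 10) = [0, 5, 10, 3, 4, 1, 6, 7, 8, 9, 2]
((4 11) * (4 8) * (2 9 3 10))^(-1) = ((2 9 3 10)(4 11 8))^(-1) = (2 10 3 9)(4 8 11)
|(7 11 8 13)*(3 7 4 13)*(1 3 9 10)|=14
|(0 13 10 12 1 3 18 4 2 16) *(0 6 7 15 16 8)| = |(0 13 10 12 1 3 18 4 2 8)(6 7 15 16)| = 20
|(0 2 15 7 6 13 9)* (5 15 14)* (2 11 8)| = |(0 11 8 2 14 5 15 7 6 13 9)| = 11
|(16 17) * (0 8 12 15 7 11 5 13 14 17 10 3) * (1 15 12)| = 13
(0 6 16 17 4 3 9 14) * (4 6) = (0 4 3 9 14)(6 16 17) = [4, 1, 2, 9, 3, 5, 16, 7, 8, 14, 10, 11, 12, 13, 0, 15, 17, 6]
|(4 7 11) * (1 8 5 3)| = |(1 8 5 3)(4 7 11)| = 12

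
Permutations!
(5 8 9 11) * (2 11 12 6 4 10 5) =(2 11)(4 10 5 8 9 12 6) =[0, 1, 11, 3, 10, 8, 4, 7, 9, 12, 5, 2, 6]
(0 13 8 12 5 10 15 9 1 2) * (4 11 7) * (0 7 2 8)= (0 13)(1 8 12 5 10 15 9)(2 7 4 11)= [13, 8, 7, 3, 11, 10, 6, 4, 12, 1, 15, 2, 5, 0, 14, 9]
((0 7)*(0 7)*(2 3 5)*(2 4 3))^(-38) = (7)(3 5 4)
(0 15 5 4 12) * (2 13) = (0 15 5 4 12)(2 13) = [15, 1, 13, 3, 12, 4, 6, 7, 8, 9, 10, 11, 0, 2, 14, 5]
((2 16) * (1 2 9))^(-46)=(1 16)(2 9)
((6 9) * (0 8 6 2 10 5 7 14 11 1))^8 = ((0 8 6 9 2 10 5 7 14 11 1))^8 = (0 14 10 6 1 7 2 8 11 5 9)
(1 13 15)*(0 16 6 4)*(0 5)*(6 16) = [6, 13, 2, 3, 5, 0, 4, 7, 8, 9, 10, 11, 12, 15, 14, 1, 16] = (16)(0 6 4 5)(1 13 15)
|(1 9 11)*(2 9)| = |(1 2 9 11)| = 4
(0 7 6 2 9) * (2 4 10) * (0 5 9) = (0 7 6 4 10 2)(5 9) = [7, 1, 0, 3, 10, 9, 4, 6, 8, 5, 2]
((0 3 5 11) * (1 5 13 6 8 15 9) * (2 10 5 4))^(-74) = (0 8 4 11 6 1 5 13 9 10 3 15 2)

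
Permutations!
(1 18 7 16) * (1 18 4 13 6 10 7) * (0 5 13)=(0 5 13 6 10 7 16 18 1 4)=[5, 4, 2, 3, 0, 13, 10, 16, 8, 9, 7, 11, 12, 6, 14, 15, 18, 17, 1]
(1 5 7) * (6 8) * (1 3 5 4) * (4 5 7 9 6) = (1 5 9 6 8 4)(3 7) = [0, 5, 2, 7, 1, 9, 8, 3, 4, 6]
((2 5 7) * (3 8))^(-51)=(3 8)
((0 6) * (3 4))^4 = ((0 6)(3 4))^4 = (6)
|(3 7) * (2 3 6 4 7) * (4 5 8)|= 10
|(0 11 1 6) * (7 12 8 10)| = 4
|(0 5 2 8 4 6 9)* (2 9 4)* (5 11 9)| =|(0 11 9)(2 8)(4 6)| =6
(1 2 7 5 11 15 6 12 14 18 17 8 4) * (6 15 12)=(1 2 7 5 11 12 14 18 17 8 4)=[0, 2, 7, 3, 1, 11, 6, 5, 4, 9, 10, 12, 14, 13, 18, 15, 16, 8, 17]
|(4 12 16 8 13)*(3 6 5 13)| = |(3 6 5 13 4 12 16 8)| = 8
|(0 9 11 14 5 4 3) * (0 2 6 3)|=|(0 9 11 14 5 4)(2 6 3)|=6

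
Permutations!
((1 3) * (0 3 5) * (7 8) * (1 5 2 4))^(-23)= (0 3 5)(1 2 4)(7 8)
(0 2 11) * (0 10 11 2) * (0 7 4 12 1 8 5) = (0 7 4 12 1 8 5)(10 11) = [7, 8, 2, 3, 12, 0, 6, 4, 5, 9, 11, 10, 1]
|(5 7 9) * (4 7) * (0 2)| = |(0 2)(4 7 9 5)| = 4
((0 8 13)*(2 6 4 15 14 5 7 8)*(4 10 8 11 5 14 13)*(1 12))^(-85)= ((0 2 6 10 8 4 15 13)(1 12)(5 7 11))^(-85)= (0 10 15 2 8 13 6 4)(1 12)(5 11 7)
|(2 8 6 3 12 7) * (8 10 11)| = 8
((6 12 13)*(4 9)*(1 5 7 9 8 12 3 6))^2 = (1 7 4 12)(5 9 8 13) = ((1 5 7 9 4 8 12 13)(3 6))^2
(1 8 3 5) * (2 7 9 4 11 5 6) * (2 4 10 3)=(1 8 2 7 9 10 3 6 4 11 5)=[0, 8, 7, 6, 11, 1, 4, 9, 2, 10, 3, 5]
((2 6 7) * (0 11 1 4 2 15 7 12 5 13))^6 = (15)(0 12 4)(1 13 6)(2 11 5)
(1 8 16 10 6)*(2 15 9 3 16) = (1 8 2 15 9 3 16 10 6) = [0, 8, 15, 16, 4, 5, 1, 7, 2, 3, 6, 11, 12, 13, 14, 9, 10]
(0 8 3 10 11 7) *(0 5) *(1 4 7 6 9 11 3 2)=[8, 4, 1, 10, 7, 0, 9, 5, 2, 11, 3, 6]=(0 8 2 1 4 7 5)(3 10)(6 9 11)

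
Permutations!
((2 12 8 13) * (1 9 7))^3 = ((1 9 7)(2 12 8 13))^3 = (2 13 8 12)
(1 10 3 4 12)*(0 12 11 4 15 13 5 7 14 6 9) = (0 12 1 10 3 15 13 5 7 14 6 9)(4 11) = [12, 10, 2, 15, 11, 7, 9, 14, 8, 0, 3, 4, 1, 5, 6, 13]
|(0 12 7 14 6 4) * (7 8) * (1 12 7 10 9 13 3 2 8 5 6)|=|(0 7 14 1 12 5 6 4)(2 8 10 9 13 3)|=24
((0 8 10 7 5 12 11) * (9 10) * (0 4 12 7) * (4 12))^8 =(12)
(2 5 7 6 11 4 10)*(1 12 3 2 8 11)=(1 12 3 2 5 7 6)(4 10 8 11)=[0, 12, 5, 2, 10, 7, 1, 6, 11, 9, 8, 4, 3]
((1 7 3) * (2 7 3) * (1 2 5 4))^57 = ((1 3 2 7 5 4))^57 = (1 7)(2 4)(3 5)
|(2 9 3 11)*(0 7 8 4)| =4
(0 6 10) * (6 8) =[8, 1, 2, 3, 4, 5, 10, 7, 6, 9, 0] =(0 8 6 10)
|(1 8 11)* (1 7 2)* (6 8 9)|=|(1 9 6 8 11 7 2)|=7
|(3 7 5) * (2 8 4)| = |(2 8 4)(3 7 5)| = 3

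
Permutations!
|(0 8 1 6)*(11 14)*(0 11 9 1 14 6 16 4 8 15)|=|(0 15)(1 16 4 8 14 9)(6 11)|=6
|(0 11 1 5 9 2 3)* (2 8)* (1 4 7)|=|(0 11 4 7 1 5 9 8 2 3)|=10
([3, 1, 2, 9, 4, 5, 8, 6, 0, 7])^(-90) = (9)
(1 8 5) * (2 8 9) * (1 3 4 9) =(2 8 5 3 4 9) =[0, 1, 8, 4, 9, 3, 6, 7, 5, 2]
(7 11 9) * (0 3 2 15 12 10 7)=(0 3 2 15 12 10 7 11 9)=[3, 1, 15, 2, 4, 5, 6, 11, 8, 0, 7, 9, 10, 13, 14, 12]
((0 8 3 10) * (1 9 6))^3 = (0 10 3 8)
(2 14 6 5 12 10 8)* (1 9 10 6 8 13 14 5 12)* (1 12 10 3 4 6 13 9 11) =[0, 11, 5, 4, 6, 12, 10, 7, 2, 3, 9, 1, 13, 14, 8] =(1 11)(2 5 12 13 14 8)(3 4 6 10 9)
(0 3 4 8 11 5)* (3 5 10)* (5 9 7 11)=(0 9 7 11 10 3 4 8 5)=[9, 1, 2, 4, 8, 0, 6, 11, 5, 7, 3, 10]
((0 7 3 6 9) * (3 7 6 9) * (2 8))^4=(9)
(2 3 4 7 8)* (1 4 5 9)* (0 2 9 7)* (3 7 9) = [2, 4, 7, 5, 0, 9, 6, 8, 3, 1] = (0 2 7 8 3 5 9 1 4)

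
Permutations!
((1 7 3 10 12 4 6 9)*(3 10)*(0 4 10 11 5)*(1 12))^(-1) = (0 5 11 7 1 10 12 9 6 4)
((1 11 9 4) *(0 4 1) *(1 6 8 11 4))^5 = (0 4 1)(6 8 11 9)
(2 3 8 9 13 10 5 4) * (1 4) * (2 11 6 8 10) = (1 4 11 6 8 9 13 2 3 10 5) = [0, 4, 3, 10, 11, 1, 8, 7, 9, 13, 5, 6, 12, 2]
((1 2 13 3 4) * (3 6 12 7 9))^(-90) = ((1 2 13 6 12 7 9 3 4))^(-90) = (13)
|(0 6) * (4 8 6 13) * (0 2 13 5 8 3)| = |(0 5 8 6 2 13 4 3)| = 8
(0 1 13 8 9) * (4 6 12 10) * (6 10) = (0 1 13 8 9)(4 10)(6 12) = [1, 13, 2, 3, 10, 5, 12, 7, 9, 0, 4, 11, 6, 8]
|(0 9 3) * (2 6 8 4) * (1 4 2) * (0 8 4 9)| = 7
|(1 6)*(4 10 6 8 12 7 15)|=|(1 8 12 7 15 4 10 6)|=8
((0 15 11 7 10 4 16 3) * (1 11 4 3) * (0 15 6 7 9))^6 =((0 6 7 10 3 15 4 16 1 11 9))^6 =(0 4 6 16 7 1 10 11 3 9 15)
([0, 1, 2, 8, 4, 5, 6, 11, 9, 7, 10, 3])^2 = (3 9 11 8 7)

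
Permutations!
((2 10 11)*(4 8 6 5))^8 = (2 11 10)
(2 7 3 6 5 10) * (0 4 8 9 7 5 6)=(0 4 8 9 7 3)(2 5 10)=[4, 1, 5, 0, 8, 10, 6, 3, 9, 7, 2]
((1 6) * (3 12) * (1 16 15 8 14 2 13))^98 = ((1 6 16 15 8 14 2 13)(3 12))^98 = (1 16 8 2)(6 15 14 13)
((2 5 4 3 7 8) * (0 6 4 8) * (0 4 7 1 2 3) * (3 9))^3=((0 6 7 4)(1 2 5 8 9 3))^3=(0 4 7 6)(1 8)(2 9)(3 5)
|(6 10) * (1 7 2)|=6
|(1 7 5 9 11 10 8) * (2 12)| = 14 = |(1 7 5 9 11 10 8)(2 12)|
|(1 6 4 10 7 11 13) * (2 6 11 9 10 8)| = |(1 11 13)(2 6 4 8)(7 9 10)| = 12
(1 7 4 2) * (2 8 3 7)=(1 2)(3 7 4 8)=[0, 2, 1, 7, 8, 5, 6, 4, 3]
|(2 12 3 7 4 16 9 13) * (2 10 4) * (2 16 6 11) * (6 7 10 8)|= |(2 12 3 10 4 7 16 9 13 8 6 11)|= 12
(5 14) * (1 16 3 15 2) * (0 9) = [9, 16, 1, 15, 4, 14, 6, 7, 8, 0, 10, 11, 12, 13, 5, 2, 3] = (0 9)(1 16 3 15 2)(5 14)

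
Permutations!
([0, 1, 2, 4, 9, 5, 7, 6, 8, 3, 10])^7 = [0, 1, 2, 4, 9, 5, 7, 6, 8, 3, 10]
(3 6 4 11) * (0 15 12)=(0 15 12)(3 6 4 11)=[15, 1, 2, 6, 11, 5, 4, 7, 8, 9, 10, 3, 0, 13, 14, 12]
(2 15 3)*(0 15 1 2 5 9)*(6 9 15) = [6, 2, 1, 5, 4, 15, 9, 7, 8, 0, 10, 11, 12, 13, 14, 3] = (0 6 9)(1 2)(3 5 15)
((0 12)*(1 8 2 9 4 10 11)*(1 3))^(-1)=((0 12)(1 8 2 9 4 10 11 3))^(-1)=(0 12)(1 3 11 10 4 9 2 8)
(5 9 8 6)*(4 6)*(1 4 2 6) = [0, 4, 6, 3, 1, 9, 5, 7, 2, 8] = (1 4)(2 6 5 9 8)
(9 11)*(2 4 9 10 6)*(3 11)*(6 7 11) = (2 4 9 3 6)(7 11 10) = [0, 1, 4, 6, 9, 5, 2, 11, 8, 3, 7, 10]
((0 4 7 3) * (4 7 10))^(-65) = ((0 7 3)(4 10))^(-65) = (0 7 3)(4 10)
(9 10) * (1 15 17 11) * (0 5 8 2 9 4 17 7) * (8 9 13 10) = (0 5 9 8 2 13 10 4 17 11 1 15 7) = [5, 15, 13, 3, 17, 9, 6, 0, 2, 8, 4, 1, 12, 10, 14, 7, 16, 11]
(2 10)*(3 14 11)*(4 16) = (2 10)(3 14 11)(4 16) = [0, 1, 10, 14, 16, 5, 6, 7, 8, 9, 2, 3, 12, 13, 11, 15, 4]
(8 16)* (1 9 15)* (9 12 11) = (1 12 11 9 15)(8 16) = [0, 12, 2, 3, 4, 5, 6, 7, 16, 15, 10, 9, 11, 13, 14, 1, 8]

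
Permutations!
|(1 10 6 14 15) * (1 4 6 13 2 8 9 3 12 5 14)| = 13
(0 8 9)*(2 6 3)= [8, 1, 6, 2, 4, 5, 3, 7, 9, 0]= (0 8 9)(2 6 3)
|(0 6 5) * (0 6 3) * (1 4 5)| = |(0 3)(1 4 5 6)| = 4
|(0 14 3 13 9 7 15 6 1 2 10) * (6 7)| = |(0 14 3 13 9 6 1 2 10)(7 15)| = 18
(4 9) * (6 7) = (4 9)(6 7) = [0, 1, 2, 3, 9, 5, 7, 6, 8, 4]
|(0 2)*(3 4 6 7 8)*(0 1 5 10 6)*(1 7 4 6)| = 21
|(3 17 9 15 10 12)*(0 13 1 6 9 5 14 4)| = 13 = |(0 13 1 6 9 15 10 12 3 17 5 14 4)|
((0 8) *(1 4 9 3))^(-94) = (1 9)(3 4)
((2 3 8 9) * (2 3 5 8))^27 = ((2 5 8 9 3))^27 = (2 8 3 5 9)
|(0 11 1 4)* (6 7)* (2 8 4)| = |(0 11 1 2 8 4)(6 7)| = 6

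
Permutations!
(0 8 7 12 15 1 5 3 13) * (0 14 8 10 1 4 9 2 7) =[10, 5, 7, 13, 9, 3, 6, 12, 0, 2, 1, 11, 15, 14, 8, 4] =(0 10 1 5 3 13 14 8)(2 7 12 15 4 9)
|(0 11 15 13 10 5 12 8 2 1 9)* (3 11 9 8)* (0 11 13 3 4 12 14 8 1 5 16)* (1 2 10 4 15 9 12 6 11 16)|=30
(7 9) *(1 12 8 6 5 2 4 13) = (1 12 8 6 5 2 4 13)(7 9) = [0, 12, 4, 3, 13, 2, 5, 9, 6, 7, 10, 11, 8, 1]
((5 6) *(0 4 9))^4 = (0 4 9)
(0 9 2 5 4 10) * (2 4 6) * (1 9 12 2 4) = [12, 9, 5, 3, 10, 6, 4, 7, 8, 1, 0, 11, 2] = (0 12 2 5 6 4 10)(1 9)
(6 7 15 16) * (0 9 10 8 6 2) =(0 9 10 8 6 7 15 16 2) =[9, 1, 0, 3, 4, 5, 7, 15, 6, 10, 8, 11, 12, 13, 14, 16, 2]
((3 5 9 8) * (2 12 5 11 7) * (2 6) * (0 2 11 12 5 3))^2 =((0 2 5 9 8)(3 12)(6 11 7))^2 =(12)(0 5 8 2 9)(6 7 11)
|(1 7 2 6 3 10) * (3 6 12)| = |(1 7 2 12 3 10)| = 6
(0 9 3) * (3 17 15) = (0 9 17 15 3) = [9, 1, 2, 0, 4, 5, 6, 7, 8, 17, 10, 11, 12, 13, 14, 3, 16, 15]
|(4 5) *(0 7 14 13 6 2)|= 6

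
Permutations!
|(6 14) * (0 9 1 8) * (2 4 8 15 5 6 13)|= |(0 9 1 15 5 6 14 13 2 4 8)|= 11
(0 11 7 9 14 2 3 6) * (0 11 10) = (0 10)(2 3 6 11 7 9 14) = [10, 1, 3, 6, 4, 5, 11, 9, 8, 14, 0, 7, 12, 13, 2]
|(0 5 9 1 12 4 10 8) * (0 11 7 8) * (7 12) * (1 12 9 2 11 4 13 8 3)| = |(0 5 2 11 9 12 13 8 4 10)(1 7 3)| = 30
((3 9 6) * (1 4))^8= (3 6 9)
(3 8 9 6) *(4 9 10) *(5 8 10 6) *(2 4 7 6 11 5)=(2 4 9)(3 10 7 6)(5 8 11)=[0, 1, 4, 10, 9, 8, 3, 6, 11, 2, 7, 5]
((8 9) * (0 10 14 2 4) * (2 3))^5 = ((0 10 14 3 2 4)(8 9))^5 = (0 4 2 3 14 10)(8 9)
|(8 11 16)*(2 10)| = |(2 10)(8 11 16)| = 6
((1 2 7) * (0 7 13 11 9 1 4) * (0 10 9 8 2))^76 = ((0 7 4 10 9 1)(2 13 11 8))^76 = (13)(0 9 4)(1 10 7)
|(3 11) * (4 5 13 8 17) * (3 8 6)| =8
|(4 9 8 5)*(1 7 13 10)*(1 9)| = |(1 7 13 10 9 8 5 4)| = 8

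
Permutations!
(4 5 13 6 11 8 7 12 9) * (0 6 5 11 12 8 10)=(0 6 12 9 4 11 10)(5 13)(7 8)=[6, 1, 2, 3, 11, 13, 12, 8, 7, 4, 0, 10, 9, 5]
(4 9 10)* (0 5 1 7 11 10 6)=[5, 7, 2, 3, 9, 1, 0, 11, 8, 6, 4, 10]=(0 5 1 7 11 10 4 9 6)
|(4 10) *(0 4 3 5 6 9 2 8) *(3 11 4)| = 21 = |(0 3 5 6 9 2 8)(4 10 11)|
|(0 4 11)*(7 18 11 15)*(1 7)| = 7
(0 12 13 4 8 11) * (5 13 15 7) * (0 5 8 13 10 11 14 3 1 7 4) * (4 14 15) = [12, 7, 2, 1, 13, 10, 6, 8, 15, 9, 11, 5, 4, 0, 3, 14] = (0 12 4 13)(1 7 8 15 14 3)(5 10 11)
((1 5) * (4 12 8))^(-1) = ((1 5)(4 12 8))^(-1) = (1 5)(4 8 12)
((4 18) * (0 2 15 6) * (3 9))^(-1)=(0 6 15 2)(3 9)(4 18)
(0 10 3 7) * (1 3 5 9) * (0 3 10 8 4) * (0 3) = (0 8 4 3 7)(1 10 5 9) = [8, 10, 2, 7, 3, 9, 6, 0, 4, 1, 5]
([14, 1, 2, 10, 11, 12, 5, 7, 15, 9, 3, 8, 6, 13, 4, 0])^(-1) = (0 15 8 11 4 14)(3 10)(5 6 12)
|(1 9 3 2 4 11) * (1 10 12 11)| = |(1 9 3 2 4)(10 12 11)| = 15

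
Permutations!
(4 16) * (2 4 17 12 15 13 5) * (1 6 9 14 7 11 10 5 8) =[0, 6, 4, 3, 16, 2, 9, 11, 1, 14, 5, 10, 15, 8, 7, 13, 17, 12] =(1 6 9 14 7 11 10 5 2 4 16 17 12 15 13 8)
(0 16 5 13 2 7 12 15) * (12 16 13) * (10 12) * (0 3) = [13, 1, 7, 0, 4, 10, 6, 16, 8, 9, 12, 11, 15, 2, 14, 3, 5] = (0 13 2 7 16 5 10 12 15 3)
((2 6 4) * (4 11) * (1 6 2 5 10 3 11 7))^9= (3 10 5 4 11)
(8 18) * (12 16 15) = (8 18)(12 16 15) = [0, 1, 2, 3, 4, 5, 6, 7, 18, 9, 10, 11, 16, 13, 14, 12, 15, 17, 8]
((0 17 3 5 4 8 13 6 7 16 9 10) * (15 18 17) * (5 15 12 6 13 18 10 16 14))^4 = ((0 12 6 7 14 5 4 8 18 17 3 15 10)(9 16))^4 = (0 14 18 10 7 8 15 6 4 3 12 5 17)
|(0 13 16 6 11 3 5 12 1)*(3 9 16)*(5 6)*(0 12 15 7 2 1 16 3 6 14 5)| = 14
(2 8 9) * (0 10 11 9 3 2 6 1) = (0 10 11 9 6 1)(2 8 3) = [10, 0, 8, 2, 4, 5, 1, 7, 3, 6, 11, 9]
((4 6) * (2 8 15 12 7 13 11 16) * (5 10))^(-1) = (2 16 11 13 7 12 15 8)(4 6)(5 10)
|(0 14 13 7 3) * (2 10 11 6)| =|(0 14 13 7 3)(2 10 11 6)| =20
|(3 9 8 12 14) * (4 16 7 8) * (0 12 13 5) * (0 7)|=28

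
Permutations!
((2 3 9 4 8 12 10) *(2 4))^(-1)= (2 9 3)(4 10 12 8)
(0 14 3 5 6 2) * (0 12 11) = (0 14 3 5 6 2 12 11) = [14, 1, 12, 5, 4, 6, 2, 7, 8, 9, 10, 0, 11, 13, 3]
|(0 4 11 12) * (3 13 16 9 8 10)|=12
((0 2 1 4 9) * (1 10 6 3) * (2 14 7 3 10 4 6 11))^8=(0 2 6 7 9 11 1 14 4 10 3)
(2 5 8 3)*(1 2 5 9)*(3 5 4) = (1 2 9)(3 4)(5 8) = [0, 2, 9, 4, 3, 8, 6, 7, 5, 1]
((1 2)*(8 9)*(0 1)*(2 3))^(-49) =(0 2 3 1)(8 9)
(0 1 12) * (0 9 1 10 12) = (0 10 12 9 1) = [10, 0, 2, 3, 4, 5, 6, 7, 8, 1, 12, 11, 9]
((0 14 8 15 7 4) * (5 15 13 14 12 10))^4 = ((0 12 10 5 15 7 4)(8 13 14))^4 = (0 15 12 7 10 4 5)(8 13 14)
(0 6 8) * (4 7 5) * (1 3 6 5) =(0 5 4 7 1 3 6 8) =[5, 3, 2, 6, 7, 4, 8, 1, 0]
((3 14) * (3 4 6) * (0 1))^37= ((0 1)(3 14 4 6))^37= (0 1)(3 14 4 6)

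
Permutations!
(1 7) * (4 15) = (1 7)(4 15) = [0, 7, 2, 3, 15, 5, 6, 1, 8, 9, 10, 11, 12, 13, 14, 4]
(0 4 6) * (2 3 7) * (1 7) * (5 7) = (0 4 6)(1 5 7 2 3) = [4, 5, 3, 1, 6, 7, 0, 2]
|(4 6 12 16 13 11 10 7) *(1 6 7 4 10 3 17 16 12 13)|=|(1 6 13 11 3 17 16)(4 7 10)|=21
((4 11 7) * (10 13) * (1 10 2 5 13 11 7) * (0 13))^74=((0 13 2 5)(1 10 11)(4 7))^74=(0 2)(1 11 10)(5 13)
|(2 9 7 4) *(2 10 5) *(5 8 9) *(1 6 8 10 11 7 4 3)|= 8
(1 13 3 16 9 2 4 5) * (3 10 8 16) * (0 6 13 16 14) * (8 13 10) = (0 6 10 13 8 14)(1 16 9 2 4 5) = [6, 16, 4, 3, 5, 1, 10, 7, 14, 2, 13, 11, 12, 8, 0, 15, 9]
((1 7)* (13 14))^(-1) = (1 7)(13 14)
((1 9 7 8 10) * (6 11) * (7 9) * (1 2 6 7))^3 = ((2 6 11 7 8 10))^3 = (2 7)(6 8)(10 11)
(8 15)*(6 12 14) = (6 12 14)(8 15) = [0, 1, 2, 3, 4, 5, 12, 7, 15, 9, 10, 11, 14, 13, 6, 8]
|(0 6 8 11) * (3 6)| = 5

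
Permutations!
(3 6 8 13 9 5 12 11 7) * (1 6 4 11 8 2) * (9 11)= (1 6 2)(3 4 9 5 12 8 13 11 7)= [0, 6, 1, 4, 9, 12, 2, 3, 13, 5, 10, 7, 8, 11]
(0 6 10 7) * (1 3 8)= [6, 3, 2, 8, 4, 5, 10, 0, 1, 9, 7]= (0 6 10 7)(1 3 8)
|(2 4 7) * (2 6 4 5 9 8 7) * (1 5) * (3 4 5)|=|(1 3 4 2)(5 9 8 7 6)|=20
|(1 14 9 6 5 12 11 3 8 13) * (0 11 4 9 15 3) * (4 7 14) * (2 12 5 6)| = |(0 11)(1 4 9 2 12 7 14 15 3 8 13)| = 22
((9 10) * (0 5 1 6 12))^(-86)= ((0 5 1 6 12)(9 10))^(-86)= (0 12 6 1 5)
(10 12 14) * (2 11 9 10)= [0, 1, 11, 3, 4, 5, 6, 7, 8, 10, 12, 9, 14, 13, 2]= (2 11 9 10 12 14)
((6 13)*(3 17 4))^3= ((3 17 4)(6 13))^3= (17)(6 13)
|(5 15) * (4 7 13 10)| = 4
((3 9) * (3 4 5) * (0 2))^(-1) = ((0 2)(3 9 4 5))^(-1) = (0 2)(3 5 4 9)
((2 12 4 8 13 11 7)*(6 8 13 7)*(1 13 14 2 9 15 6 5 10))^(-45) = ((1 13 11 5 10)(2 12 4 14)(6 8 7 9 15))^(-45) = (15)(2 14 4 12)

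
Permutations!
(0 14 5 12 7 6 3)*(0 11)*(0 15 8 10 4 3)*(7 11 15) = (0 14 5 12 11 7 6)(3 15 8 10 4) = [14, 1, 2, 15, 3, 12, 0, 6, 10, 9, 4, 7, 11, 13, 5, 8]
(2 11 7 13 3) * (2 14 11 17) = (2 17)(3 14 11 7 13) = [0, 1, 17, 14, 4, 5, 6, 13, 8, 9, 10, 7, 12, 3, 11, 15, 16, 2]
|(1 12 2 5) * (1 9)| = 5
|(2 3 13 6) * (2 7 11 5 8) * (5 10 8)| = |(2 3 13 6 7 11 10 8)| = 8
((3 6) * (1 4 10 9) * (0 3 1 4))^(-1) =((0 3 6 1)(4 10 9))^(-1) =(0 1 6 3)(4 9 10)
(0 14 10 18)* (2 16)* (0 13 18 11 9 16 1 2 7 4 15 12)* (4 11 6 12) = (0 14 10 6 12)(1 2)(4 15)(7 11 9 16)(13 18) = [14, 2, 1, 3, 15, 5, 12, 11, 8, 16, 6, 9, 0, 18, 10, 4, 7, 17, 13]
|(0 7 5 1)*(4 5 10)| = 6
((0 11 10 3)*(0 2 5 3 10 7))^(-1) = (0 7 11)(2 3 5)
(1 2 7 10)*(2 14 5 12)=(1 14 5 12 2 7 10)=[0, 14, 7, 3, 4, 12, 6, 10, 8, 9, 1, 11, 2, 13, 5]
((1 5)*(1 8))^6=(8)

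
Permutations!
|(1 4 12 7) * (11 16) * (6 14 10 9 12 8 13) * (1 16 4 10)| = |(1 10 9 12 7 16 11 4 8 13 6 14)| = 12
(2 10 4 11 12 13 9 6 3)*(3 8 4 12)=(2 10 12 13 9 6 8 4 11 3)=[0, 1, 10, 2, 11, 5, 8, 7, 4, 6, 12, 3, 13, 9]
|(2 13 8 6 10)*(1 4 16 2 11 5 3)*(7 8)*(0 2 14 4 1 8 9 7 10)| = 18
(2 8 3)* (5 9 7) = (2 8 3)(5 9 7) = [0, 1, 8, 2, 4, 9, 6, 5, 3, 7]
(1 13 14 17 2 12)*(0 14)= [14, 13, 12, 3, 4, 5, 6, 7, 8, 9, 10, 11, 1, 0, 17, 15, 16, 2]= (0 14 17 2 12 1 13)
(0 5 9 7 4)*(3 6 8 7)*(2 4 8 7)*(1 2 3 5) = [1, 2, 4, 6, 0, 9, 7, 8, 3, 5] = (0 1 2 4)(3 6 7 8)(5 9)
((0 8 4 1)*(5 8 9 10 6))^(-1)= ((0 9 10 6 5 8 4 1))^(-1)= (0 1 4 8 5 6 10 9)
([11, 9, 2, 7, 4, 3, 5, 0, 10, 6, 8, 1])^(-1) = [7, 11, 2, 5, 4, 6, 9, 3, 10, 1, 8, 0]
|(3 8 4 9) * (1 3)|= |(1 3 8 4 9)|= 5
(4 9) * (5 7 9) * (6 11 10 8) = (4 5 7 9)(6 11 10 8) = [0, 1, 2, 3, 5, 7, 11, 9, 6, 4, 8, 10]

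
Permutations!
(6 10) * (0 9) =[9, 1, 2, 3, 4, 5, 10, 7, 8, 0, 6] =(0 9)(6 10)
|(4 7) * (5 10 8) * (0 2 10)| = |(0 2 10 8 5)(4 7)| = 10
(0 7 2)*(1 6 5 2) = (0 7 1 6 5 2) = [7, 6, 0, 3, 4, 2, 5, 1]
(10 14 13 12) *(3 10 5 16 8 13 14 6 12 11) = (3 10 6 12 5 16 8 13 11) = [0, 1, 2, 10, 4, 16, 12, 7, 13, 9, 6, 3, 5, 11, 14, 15, 8]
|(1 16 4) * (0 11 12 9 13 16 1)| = 7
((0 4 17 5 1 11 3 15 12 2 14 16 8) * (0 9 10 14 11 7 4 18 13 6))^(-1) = ((0 18 13 6)(1 7 4 17 5)(2 11 3 15 12)(8 9 10 14 16))^(-1) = (0 6 13 18)(1 5 17 4 7)(2 12 15 3 11)(8 16 14 10 9)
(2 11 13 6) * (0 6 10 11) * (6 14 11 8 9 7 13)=[14, 1, 0, 3, 4, 5, 2, 13, 9, 7, 8, 6, 12, 10, 11]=(0 14 11 6 2)(7 13 10 8 9)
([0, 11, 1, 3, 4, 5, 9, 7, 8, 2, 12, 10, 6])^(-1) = [0, 2, 9, 3, 4, 5, 12, 7, 8, 6, 11, 1, 10]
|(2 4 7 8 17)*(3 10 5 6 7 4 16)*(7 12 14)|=11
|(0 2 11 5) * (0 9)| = 5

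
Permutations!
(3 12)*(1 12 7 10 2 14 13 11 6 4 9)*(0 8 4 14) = (0 8 4 9 1 12 3 7 10 2)(6 14 13 11) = [8, 12, 0, 7, 9, 5, 14, 10, 4, 1, 2, 6, 3, 11, 13]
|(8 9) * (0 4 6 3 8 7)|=7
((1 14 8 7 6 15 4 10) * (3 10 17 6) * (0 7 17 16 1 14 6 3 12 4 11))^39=((0 7 12 4 16 1 6 15 11)(3 10 14 8 17))^39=(0 4 6)(1 11 12)(3 17 8 14 10)(7 16 15)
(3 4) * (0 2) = (0 2)(3 4) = [2, 1, 0, 4, 3]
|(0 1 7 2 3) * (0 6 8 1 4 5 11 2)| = 10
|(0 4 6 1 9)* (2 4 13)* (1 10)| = |(0 13 2 4 6 10 1 9)| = 8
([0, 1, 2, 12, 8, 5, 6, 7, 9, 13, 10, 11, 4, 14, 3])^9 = [0, 1, 2, 4, 9, 5, 6, 7, 13, 14, 10, 11, 8, 3, 12]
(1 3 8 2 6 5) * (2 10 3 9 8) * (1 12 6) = [0, 9, 1, 2, 4, 12, 5, 7, 10, 8, 3, 11, 6] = (1 9 8 10 3 2)(5 12 6)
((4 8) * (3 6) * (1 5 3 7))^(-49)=(1 5 3 6 7)(4 8)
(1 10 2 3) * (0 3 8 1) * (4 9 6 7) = (0 3)(1 10 2 8)(4 9 6 7) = [3, 10, 8, 0, 9, 5, 7, 4, 1, 6, 2]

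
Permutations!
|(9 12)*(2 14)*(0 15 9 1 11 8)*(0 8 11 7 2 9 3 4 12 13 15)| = 10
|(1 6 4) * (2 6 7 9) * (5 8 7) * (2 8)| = |(1 5 2 6 4)(7 9 8)| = 15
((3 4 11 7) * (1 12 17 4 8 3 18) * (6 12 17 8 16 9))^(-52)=((1 17 4 11 7 18)(3 16 9 6 12 8))^(-52)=(1 4 7)(3 9 12)(6 8 16)(11 18 17)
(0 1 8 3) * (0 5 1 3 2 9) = (0 3 5 1 8 2 9) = [3, 8, 9, 5, 4, 1, 6, 7, 2, 0]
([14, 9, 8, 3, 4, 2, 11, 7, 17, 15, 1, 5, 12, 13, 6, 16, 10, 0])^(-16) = [0, 10, 2, 3, 4, 5, 6, 7, 8, 1, 16, 11, 12, 13, 14, 9, 15, 17]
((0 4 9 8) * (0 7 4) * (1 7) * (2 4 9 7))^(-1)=((1 2 4 7 9 8))^(-1)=(1 8 9 7 4 2)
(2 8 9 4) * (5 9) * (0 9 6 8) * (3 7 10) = [9, 1, 0, 7, 2, 6, 8, 10, 5, 4, 3] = (0 9 4 2)(3 7 10)(5 6 8)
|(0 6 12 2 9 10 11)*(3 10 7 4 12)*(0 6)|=|(2 9 7 4 12)(3 10 11 6)|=20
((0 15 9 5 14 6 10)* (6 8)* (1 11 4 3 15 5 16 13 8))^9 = ((0 5 14 1 11 4 3 15 9 16 13 8 6 10))^9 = (0 16 11 10 9 1 6 15 14 8 3 5 13 4)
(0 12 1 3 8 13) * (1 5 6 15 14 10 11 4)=[12, 3, 2, 8, 1, 6, 15, 7, 13, 9, 11, 4, 5, 0, 10, 14]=(0 12 5 6 15 14 10 11 4 1 3 8 13)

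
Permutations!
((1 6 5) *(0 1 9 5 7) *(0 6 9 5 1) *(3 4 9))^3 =(1 9 4 3)(6 7)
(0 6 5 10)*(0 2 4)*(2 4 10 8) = (0 6 5 8 2 10 4) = [6, 1, 10, 3, 0, 8, 5, 7, 2, 9, 4]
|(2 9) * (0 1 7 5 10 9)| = |(0 1 7 5 10 9 2)| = 7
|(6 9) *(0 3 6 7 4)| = 6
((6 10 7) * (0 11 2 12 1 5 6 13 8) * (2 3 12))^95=(0 10 12 8 6 3 13 5 11 7 1)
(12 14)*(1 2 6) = (1 2 6)(12 14) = [0, 2, 6, 3, 4, 5, 1, 7, 8, 9, 10, 11, 14, 13, 12]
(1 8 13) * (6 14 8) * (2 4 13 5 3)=(1 6 14 8 5 3 2 4 13)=[0, 6, 4, 2, 13, 3, 14, 7, 5, 9, 10, 11, 12, 1, 8]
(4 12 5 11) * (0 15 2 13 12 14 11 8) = [15, 1, 13, 3, 14, 8, 6, 7, 0, 9, 10, 4, 5, 12, 11, 2] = (0 15 2 13 12 5 8)(4 14 11)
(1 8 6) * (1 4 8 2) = [0, 2, 1, 3, 8, 5, 4, 7, 6] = (1 2)(4 8 6)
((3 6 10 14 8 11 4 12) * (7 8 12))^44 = (3 12 14 10 6)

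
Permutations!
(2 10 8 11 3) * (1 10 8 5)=(1 10 5)(2 8 11 3)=[0, 10, 8, 2, 4, 1, 6, 7, 11, 9, 5, 3]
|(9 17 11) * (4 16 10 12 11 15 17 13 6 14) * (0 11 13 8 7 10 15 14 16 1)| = |(0 11 9 8 7 10 12 13 6 16 15 17 14 4 1)| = 15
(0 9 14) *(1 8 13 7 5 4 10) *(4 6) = [9, 8, 2, 3, 10, 6, 4, 5, 13, 14, 1, 11, 12, 7, 0] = (0 9 14)(1 8 13 7 5 6 4 10)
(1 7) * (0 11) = (0 11)(1 7) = [11, 7, 2, 3, 4, 5, 6, 1, 8, 9, 10, 0]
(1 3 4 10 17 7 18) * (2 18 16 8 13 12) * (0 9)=(0 9)(1 3 4 10 17 7 16 8 13 12 2 18)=[9, 3, 18, 4, 10, 5, 6, 16, 13, 0, 17, 11, 2, 12, 14, 15, 8, 7, 1]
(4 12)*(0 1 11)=[1, 11, 2, 3, 12, 5, 6, 7, 8, 9, 10, 0, 4]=(0 1 11)(4 12)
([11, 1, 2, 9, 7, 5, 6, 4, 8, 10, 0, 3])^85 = (11)(4 7)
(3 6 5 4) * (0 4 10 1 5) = (0 4 3 6)(1 5 10) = [4, 5, 2, 6, 3, 10, 0, 7, 8, 9, 1]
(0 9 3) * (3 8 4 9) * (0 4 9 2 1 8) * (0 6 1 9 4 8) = (0 3 8 4 2 9 6 1) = [3, 0, 9, 8, 2, 5, 1, 7, 4, 6]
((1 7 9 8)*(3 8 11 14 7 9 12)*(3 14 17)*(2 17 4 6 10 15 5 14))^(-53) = (1 5 8 15 3 10 17 6 2 4 12 11 7 9 14)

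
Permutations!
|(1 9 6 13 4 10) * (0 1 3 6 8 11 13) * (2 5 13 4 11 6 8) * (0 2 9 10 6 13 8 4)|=|(0 1 10 3 4 6 2 5 8 13 11)|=11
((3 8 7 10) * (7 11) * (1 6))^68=((1 6)(3 8 11 7 10))^68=(3 7 8 10 11)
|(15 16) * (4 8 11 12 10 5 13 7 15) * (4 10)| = |(4 8 11 12)(5 13 7 15 16 10)| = 12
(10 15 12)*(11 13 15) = (10 11 13 15 12) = [0, 1, 2, 3, 4, 5, 6, 7, 8, 9, 11, 13, 10, 15, 14, 12]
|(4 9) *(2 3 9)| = 4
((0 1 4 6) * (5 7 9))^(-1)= (0 6 4 1)(5 9 7)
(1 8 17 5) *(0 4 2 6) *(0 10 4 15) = [15, 8, 6, 3, 2, 1, 10, 7, 17, 9, 4, 11, 12, 13, 14, 0, 16, 5] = (0 15)(1 8 17 5)(2 6 10 4)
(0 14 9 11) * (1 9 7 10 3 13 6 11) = (0 14 7 10 3 13 6 11)(1 9) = [14, 9, 2, 13, 4, 5, 11, 10, 8, 1, 3, 0, 12, 6, 7]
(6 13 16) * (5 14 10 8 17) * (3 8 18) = [0, 1, 2, 8, 4, 14, 13, 7, 17, 9, 18, 11, 12, 16, 10, 15, 6, 5, 3] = (3 8 17 5 14 10 18)(6 13 16)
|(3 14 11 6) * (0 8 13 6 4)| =8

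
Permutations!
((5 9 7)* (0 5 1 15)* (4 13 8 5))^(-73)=((0 4 13 8 5 9 7 1 15))^(-73)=(0 15 1 7 9 5 8 13 4)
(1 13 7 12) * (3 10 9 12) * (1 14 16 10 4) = (1 13 7 3 4)(9 12 14 16 10) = [0, 13, 2, 4, 1, 5, 6, 3, 8, 12, 9, 11, 14, 7, 16, 15, 10]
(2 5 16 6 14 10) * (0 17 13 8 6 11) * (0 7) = (0 17 13 8 6 14 10 2 5 16 11 7) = [17, 1, 5, 3, 4, 16, 14, 0, 6, 9, 2, 7, 12, 8, 10, 15, 11, 13]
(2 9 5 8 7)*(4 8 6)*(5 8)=(2 9 8 7)(4 5 6)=[0, 1, 9, 3, 5, 6, 4, 2, 7, 8]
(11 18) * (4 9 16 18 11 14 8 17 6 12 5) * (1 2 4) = (1 2 4 9 16 18 14 8 17 6 12 5) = [0, 2, 4, 3, 9, 1, 12, 7, 17, 16, 10, 11, 5, 13, 8, 15, 18, 6, 14]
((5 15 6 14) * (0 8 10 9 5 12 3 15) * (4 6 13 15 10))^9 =((0 8 4 6 14 12 3 10 9 5)(13 15))^9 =(0 5 9 10 3 12 14 6 4 8)(13 15)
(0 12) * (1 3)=(0 12)(1 3)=[12, 3, 2, 1, 4, 5, 6, 7, 8, 9, 10, 11, 0]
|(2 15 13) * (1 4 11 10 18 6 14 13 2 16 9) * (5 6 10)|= 18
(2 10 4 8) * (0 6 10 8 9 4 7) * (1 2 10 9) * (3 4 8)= (0 6 9 8 10 7)(1 2 3 4)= [6, 2, 3, 4, 1, 5, 9, 0, 10, 8, 7]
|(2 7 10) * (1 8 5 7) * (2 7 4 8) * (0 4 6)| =10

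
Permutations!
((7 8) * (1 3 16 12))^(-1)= (1 12 16 3)(7 8)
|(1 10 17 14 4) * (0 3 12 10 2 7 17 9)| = |(0 3 12 10 9)(1 2 7 17 14 4)| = 30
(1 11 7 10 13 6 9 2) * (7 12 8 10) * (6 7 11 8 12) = (1 8 10 13 7 11 6 9 2) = [0, 8, 1, 3, 4, 5, 9, 11, 10, 2, 13, 6, 12, 7]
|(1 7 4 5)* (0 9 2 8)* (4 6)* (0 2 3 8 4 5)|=12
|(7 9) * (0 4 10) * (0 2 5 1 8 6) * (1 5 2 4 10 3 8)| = 6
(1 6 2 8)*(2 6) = (1 2 8) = [0, 2, 8, 3, 4, 5, 6, 7, 1]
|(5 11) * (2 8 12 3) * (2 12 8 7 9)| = |(2 7 9)(3 12)(5 11)| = 6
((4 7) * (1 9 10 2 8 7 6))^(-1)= ((1 9 10 2 8 7 4 6))^(-1)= (1 6 4 7 8 2 10 9)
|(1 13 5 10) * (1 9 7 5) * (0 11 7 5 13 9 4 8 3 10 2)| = 8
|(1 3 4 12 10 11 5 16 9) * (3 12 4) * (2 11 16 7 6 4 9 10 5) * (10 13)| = 42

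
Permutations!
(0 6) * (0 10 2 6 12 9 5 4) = (0 12 9 5 4)(2 6 10) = [12, 1, 6, 3, 0, 4, 10, 7, 8, 5, 2, 11, 9]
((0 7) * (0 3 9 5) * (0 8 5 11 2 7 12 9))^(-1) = ((0 12 9 11 2 7 3)(5 8))^(-1) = (0 3 7 2 11 9 12)(5 8)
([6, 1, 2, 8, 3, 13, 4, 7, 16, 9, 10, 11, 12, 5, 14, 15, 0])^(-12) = [0, 1, 2, 3, 4, 5, 6, 7, 8, 9, 10, 11, 12, 13, 14, 15, 16]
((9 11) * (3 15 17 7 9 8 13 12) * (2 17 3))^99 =((2 17 7 9 11 8 13 12)(3 15))^99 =(2 9 13 17 11 12 7 8)(3 15)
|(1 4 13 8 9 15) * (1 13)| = |(1 4)(8 9 15 13)| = 4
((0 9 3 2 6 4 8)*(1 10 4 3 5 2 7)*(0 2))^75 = (1 8 3 10 2 7 4 6)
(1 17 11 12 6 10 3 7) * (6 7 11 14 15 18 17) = (1 6 10 3 11 12 7)(14 15 18 17) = [0, 6, 2, 11, 4, 5, 10, 1, 8, 9, 3, 12, 7, 13, 15, 18, 16, 14, 17]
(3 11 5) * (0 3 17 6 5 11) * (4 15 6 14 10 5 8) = (0 3)(4 15 6 8)(5 17 14 10) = [3, 1, 2, 0, 15, 17, 8, 7, 4, 9, 5, 11, 12, 13, 10, 6, 16, 14]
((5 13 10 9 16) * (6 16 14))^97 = ((5 13 10 9 14 6 16))^97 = (5 16 6 14 9 10 13)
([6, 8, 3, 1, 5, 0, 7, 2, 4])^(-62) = (0 6 7 2 3 1 8 4 5)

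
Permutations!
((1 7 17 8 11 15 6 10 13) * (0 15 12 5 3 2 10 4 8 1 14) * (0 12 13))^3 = ((0 15 6 4 8 11 13 14 12 5 3 2 10)(1 7 17))^3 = (17)(0 4 13 5 10 6 11 12 2 15 8 14 3)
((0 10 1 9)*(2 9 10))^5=((0 2 9)(1 10))^5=(0 9 2)(1 10)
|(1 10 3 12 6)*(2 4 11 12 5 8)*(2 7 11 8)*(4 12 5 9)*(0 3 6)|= 30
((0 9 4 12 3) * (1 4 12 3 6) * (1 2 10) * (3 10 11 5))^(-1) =((0 9 12 6 2 11 5 3)(1 4 10))^(-1) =(0 3 5 11 2 6 12 9)(1 10 4)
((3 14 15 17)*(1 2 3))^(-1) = (1 17 15 14 3 2)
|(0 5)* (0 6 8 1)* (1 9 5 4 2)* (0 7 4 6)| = 20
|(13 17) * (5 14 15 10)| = 4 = |(5 14 15 10)(13 17)|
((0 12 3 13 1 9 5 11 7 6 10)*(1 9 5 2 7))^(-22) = ((0 12 3 13 9 2 7 6 10)(1 5 11))^(-22) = (0 2 12 7 3 6 13 10 9)(1 11 5)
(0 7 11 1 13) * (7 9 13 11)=(0 9 13)(1 11)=[9, 11, 2, 3, 4, 5, 6, 7, 8, 13, 10, 1, 12, 0]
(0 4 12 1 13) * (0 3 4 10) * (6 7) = (0 10)(1 13 3 4 12)(6 7) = [10, 13, 2, 4, 12, 5, 7, 6, 8, 9, 0, 11, 1, 3]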